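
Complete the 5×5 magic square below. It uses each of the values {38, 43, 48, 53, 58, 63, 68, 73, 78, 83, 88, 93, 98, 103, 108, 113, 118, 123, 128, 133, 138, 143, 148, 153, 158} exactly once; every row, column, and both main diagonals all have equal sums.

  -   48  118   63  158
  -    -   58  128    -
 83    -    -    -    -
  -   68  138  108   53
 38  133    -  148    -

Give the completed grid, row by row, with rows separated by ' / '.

The 25 entries sum to 2450, so each line sums to 2450/5 = 490.
Using row 1: 48 + 118 + 63 + 158 + ? → (1,1) = 490 − 387 = 103.
The remaining cell in row 4 is (4,1) = 490 − 367 = 123.
Column 1 must total 490; the given cells sum to 347, so (2,1) = 143.
The remaining cell in column 4 is (3,4) = 490 − 447 = 43.
Anti-diagonal needs 490; the known cells sum to 392, so (3,3) = 98.
Column 3 needs 490; the known cells sum to 412, so (5,3) = 78.
Row 5 must total 490; the given cells sum to 397, so (5,5) = 93.
Main diagonal: 103 + 98 + 108 + 93 + ? = 490, so (2,2) = 88.
Row 2 must total 490; the given cells sum to 417, so (2,5) = 73.
From column 2, 490 − (48 + 88 + 68 + 133) gives (3,2) = 153.
From column 5, 490 − (158 + 73 + 53 + 93) gives (3,5) = 113.

103 48 118 63 158 / 143 88 58 128 73 / 83 153 98 43 113 / 123 68 138 108 53 / 38 133 78 148 93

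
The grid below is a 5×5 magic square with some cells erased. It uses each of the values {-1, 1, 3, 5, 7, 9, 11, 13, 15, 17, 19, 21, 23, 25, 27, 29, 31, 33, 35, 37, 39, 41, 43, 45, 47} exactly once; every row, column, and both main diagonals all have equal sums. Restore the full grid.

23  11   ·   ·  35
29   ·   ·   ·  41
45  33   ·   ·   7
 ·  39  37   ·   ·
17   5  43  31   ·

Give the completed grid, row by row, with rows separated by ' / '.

23 11 -1 47 35 / 29 27 15 3 41 / 45 33 21 9 7 / 1 39 37 25 13 / 17 5 43 31 19

The 25 entries sum to 575, so each line sums to 575/5 = 115.
From row 5, 115 − (17 + 5 + 43 + 31) gives (5,5) = 19.
Column 1: 23 + 29 + 45 + 17 + ? = 115, so (4,1) = 1.
Using column 2: 11 + 33 + 39 + 5 + ? → (2,2) = 115 − 88 = 27.
Column 5 needs 115; the known cells sum to 102, so (4,5) = 13.
Using row 4: 1 + 39 + 37 + 13 + ? → (4,4) = 115 − 90 = 25.
Main diagonal: 23 + 27 + 25 + 19 + ? = 115, so (3,3) = 21.
From anti-diagonal, 115 − (35 + 21 + 39 + 17) gives (2,4) = 3.
Row 2 needs 115; the known cells sum to 100, so (2,3) = 15.
Row 3: 45 + 33 + 21 + 7 + ? = 115, so (3,4) = 9.
Column 3 must total 115; the given cells sum to 116, so (1,3) = -1.
Using column 4: 3 + 9 + 25 + 31 + ? → (1,4) = 115 − 68 = 47.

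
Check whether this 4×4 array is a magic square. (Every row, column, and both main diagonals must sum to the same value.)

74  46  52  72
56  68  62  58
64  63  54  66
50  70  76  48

Row 1: 74 + 46 + 52 + 72 = 244.
Row 2: 56 + 68 + 62 + 58 = 244.
Row 3: 64 + 63 + 54 + 66 = 247.
Row 4: 50 + 70 + 76 + 48 = 244.
Column 1: 74 + 56 + 64 + 50 = 244.
Column 2: 46 + 68 + 63 + 70 = 247.
Column 3: 52 + 62 + 54 + 76 = 244.
Column 4: 72 + 58 + 66 + 48 = 244.
Main diagonal: 74 + 68 + 54 + 48 = 244.
Anti-diagonal: 72 + 62 + 63 + 50 = 247.

No — anti-diagonal sums to 247 but main diagonal sums to 244.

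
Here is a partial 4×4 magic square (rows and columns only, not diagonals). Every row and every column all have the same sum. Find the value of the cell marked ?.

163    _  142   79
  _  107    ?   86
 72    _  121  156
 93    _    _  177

Column 4 is complete and sums to 498; that is the magic constant.
From row 1, 498 − (163 + 142 + 79) gives (1,2) = 114.
The remaining cell in row 3 is (3,2) = 498 − 349 = 149.
Column 1 needs 498; the known cells sum to 328, so (2,1) = 170.
The remaining cell in column 2 is (4,2) = 498 − 370 = 128.
Row 2 must total 498; the given cells sum to 363, so (2,3) = 135.

135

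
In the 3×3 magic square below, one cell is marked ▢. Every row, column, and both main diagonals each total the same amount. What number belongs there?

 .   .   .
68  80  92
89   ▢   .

Row 2 is complete and sums to 240; that is the magic constant.
The remaining cell in column 1 is (1,1) = 240 − 157 = 83.
From main diagonal, 240 − (83 + 80) gives (3,3) = 77.
Anti-diagonal must total 240; the given cells sum to 169, so (1,3) = 71.
The remaining cell in row 1 is (1,2) = 240 − 154 = 86.
From row 3, 240 − (89 + 77) gives (3,2) = 74.

74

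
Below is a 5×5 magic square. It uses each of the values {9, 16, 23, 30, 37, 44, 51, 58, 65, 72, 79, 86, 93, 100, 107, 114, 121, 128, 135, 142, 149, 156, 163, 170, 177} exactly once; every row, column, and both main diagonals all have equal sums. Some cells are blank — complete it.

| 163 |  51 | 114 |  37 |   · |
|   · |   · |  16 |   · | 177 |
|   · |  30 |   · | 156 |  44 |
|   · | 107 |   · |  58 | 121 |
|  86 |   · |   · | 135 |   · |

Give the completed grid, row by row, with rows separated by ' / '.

163 51 114 37 100 / 65 128 16 79 177 / 142 30 93 156 44 / 9 107 170 58 121 / 86 149 72 135 23

The 25 entries sum to 2325, so each line sums to 2325/5 = 465.
Using row 1: 163 + 51 + 114 + 37 + ? → (1,5) = 465 − 365 = 100.
From column 4, 465 − (37 + 156 + 58 + 135) gives (2,4) = 79.
Column 5 needs 465; the known cells sum to 442, so (5,5) = 23.
Anti-diagonal needs 465; the known cells sum to 372, so (3,3) = 93.
Row 3 needs 465; the known cells sum to 323, so (3,1) = 142.
From main diagonal, 465 − (163 + 93 + 58 + 23) gives (2,2) = 128.
Row 2: 128 + 16 + 79 + 177 + ? = 465, so (2,1) = 65.
Using column 1: 163 + 65 + 142 + 86 + ? → (4,1) = 465 − 456 = 9.
Column 2 must total 465; the given cells sum to 316, so (5,2) = 149.
Row 4 needs 465; the known cells sum to 295, so (4,3) = 170.
Using row 5: 86 + 149 + 135 + 23 + ? → (5,3) = 465 − 393 = 72.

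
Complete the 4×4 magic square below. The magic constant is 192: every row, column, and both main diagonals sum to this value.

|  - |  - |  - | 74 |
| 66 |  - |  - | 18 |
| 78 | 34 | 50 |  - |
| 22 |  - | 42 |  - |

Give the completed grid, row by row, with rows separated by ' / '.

Row 3 needs 192; the known cells sum to 162, so (3,4) = 30.
Using column 1: 66 + 78 + 22 + ? → (1,1) = 192 − 166 = 26.
From column 4, 192 − (74 + 18 + 30) gives (4,4) = 70.
Main diagonal needs 192; the known cells sum to 146, so (2,2) = 46.
Using anti-diagonal: 74 + 34 + 22 + ? → (2,3) = 192 − 130 = 62.
Row 4 must total 192; the given cells sum to 134, so (4,2) = 58.
Column 2 needs 192; the known cells sum to 138, so (1,2) = 54.
Column 3 needs 192; the known cells sum to 154, so (1,3) = 38.

26 54 38 74 / 66 46 62 18 / 78 34 50 30 / 22 58 42 70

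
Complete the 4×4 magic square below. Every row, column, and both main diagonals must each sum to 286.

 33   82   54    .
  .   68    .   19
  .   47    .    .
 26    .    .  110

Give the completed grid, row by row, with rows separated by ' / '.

33 82 54 117 / 103 68 96 19 / 124 47 75 40 / 26 89 61 110

Using row 1: 33 + 82 + 54 + ? → (1,4) = 286 − 169 = 117.
The remaining cell in column 2 is (4,2) = 286 − 197 = 89.
From column 4, 286 − (117 + 19 + 110) gives (3,4) = 40.
Main diagonal: 33 + 68 + 110 + ? = 286, so (3,3) = 75.
Anti-diagonal must total 286; the given cells sum to 190, so (2,3) = 96.
The remaining cell in row 2 is (2,1) = 286 − 183 = 103.
From row 3, 286 − (47 + 75 + 40) gives (3,1) = 124.
Row 4 needs 286; the known cells sum to 225, so (4,3) = 61.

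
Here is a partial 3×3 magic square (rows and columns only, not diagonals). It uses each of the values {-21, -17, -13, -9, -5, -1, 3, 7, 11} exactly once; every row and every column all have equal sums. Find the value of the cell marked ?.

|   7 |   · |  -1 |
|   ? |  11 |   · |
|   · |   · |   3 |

The 9 entries sum to -45, so each line sums to -45/3 = -15.
Using row 1: 7 + (-1) + ? → (1,2) = -15 − 6 = -21.
Column 2: -21 + 11 + ? = -15, so (3,2) = -5.
Column 3 needs -15; the known cells sum to 2, so (2,3) = -17.
The remaining cell in row 2 is (2,1) = -15 − (-6) = -9.

-9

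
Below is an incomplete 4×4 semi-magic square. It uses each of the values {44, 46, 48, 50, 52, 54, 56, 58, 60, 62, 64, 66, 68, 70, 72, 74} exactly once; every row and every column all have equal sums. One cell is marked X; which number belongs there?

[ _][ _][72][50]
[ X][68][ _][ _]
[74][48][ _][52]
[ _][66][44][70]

The 16 entries sum to 944, so each line sums to 944/4 = 236.
The remaining cell in row 3 is (3,3) = 236 − 174 = 62.
Row 4 needs 236; the known cells sum to 180, so (4,1) = 56.
Column 2 needs 236; the known cells sum to 182, so (1,2) = 54.
Column 3 must total 236; the given cells sum to 178, so (2,3) = 58.
The remaining cell in column 4 is (2,4) = 236 − 172 = 64.
From row 1, 236 − (54 + 72 + 50) gives (1,1) = 60.
Row 2 must total 236; the given cells sum to 190, so (2,1) = 46.

46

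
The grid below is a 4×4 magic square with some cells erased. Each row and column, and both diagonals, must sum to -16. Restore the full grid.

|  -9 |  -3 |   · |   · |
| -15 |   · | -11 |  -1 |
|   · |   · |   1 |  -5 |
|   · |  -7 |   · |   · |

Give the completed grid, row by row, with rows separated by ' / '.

From row 2, -16 − (-15 + (-11) + (-1)) gives (2,2) = 11.
Column 2 must total -16; the given cells sum to 1, so (3,2) = -17.
Main diagonal needs -16; the known cells sum to 3, so (4,4) = -19.
The remaining cell in row 3 is (3,1) = -16 − (-21) = 5.
Using column 1: -9 + (-15) + 5 + ? → (4,1) = -16 − (-19) = 3.
The remaining cell in column 4 is (1,4) = -16 − (-25) = 9.
Row 1 needs -16; the known cells sum to -3, so (1,3) = -13.
The remaining cell in row 4 is (4,3) = -16 − (-23) = 7.

-9 -3 -13 9 / -15 11 -11 -1 / 5 -17 1 -5 / 3 -7 7 -19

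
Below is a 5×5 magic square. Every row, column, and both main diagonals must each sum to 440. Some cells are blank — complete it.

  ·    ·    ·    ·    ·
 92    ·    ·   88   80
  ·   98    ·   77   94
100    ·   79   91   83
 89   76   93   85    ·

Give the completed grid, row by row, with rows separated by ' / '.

Row 4 must total 440; the given cells sum to 353, so (4,2) = 87.
Using row 5: 89 + 76 + 93 + 85 + ? → (5,5) = 440 − 343 = 97.
From column 4, 440 − (88 + 77 + 91 + 85) gives (1,4) = 99.
Column 5: 80 + 94 + 83 + 97 + ? = 440, so (1,5) = 86.
Anti-diagonal needs 440; the known cells sum to 350, so (3,3) = 90.
From row 3, 440 − (98 + 90 + 77 + 94) gives (3,1) = 81.
Column 1: 92 + 81 + 100 + 89 + ? = 440, so (1,1) = 78.
Using main diagonal: 78 + 90 + 91 + 97 + ? → (2,2) = 440 − 356 = 84.
Using row 2: 92 + 84 + 88 + 80 + ? → (2,3) = 440 − 344 = 96.
Column 2 needs 440; the known cells sum to 345, so (1,2) = 95.
Column 3: 96 + 90 + 79 + 93 + ? = 440, so (1,3) = 82.

78 95 82 99 86 / 92 84 96 88 80 / 81 98 90 77 94 / 100 87 79 91 83 / 89 76 93 85 97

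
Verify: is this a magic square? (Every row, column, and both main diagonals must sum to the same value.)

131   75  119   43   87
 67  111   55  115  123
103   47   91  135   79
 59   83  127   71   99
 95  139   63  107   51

Row 1: 131 + 75 + 119 + 43 + 87 = 455.
Row 2: 67 + 111 + 55 + 115 + 123 = 471.
Row 3: 103 + 47 + 91 + 135 + 79 = 455.
Row 4: 59 + 83 + 127 + 71 + 99 = 439.
Row 5: 95 + 139 + 63 + 107 + 51 = 455.
Column 1: 131 + 67 + 103 + 59 + 95 = 455.
Column 2: 75 + 111 + 47 + 83 + 139 = 455.
Column 3: 119 + 55 + 91 + 127 + 63 = 455.
Column 4: 43 + 115 + 135 + 71 + 107 = 471.
Column 5: 87 + 123 + 79 + 99 + 51 = 439.
Main diagonal: 131 + 111 + 91 + 71 + 51 = 455.
Anti-diagonal: 87 + 115 + 91 + 83 + 95 = 471.

No — row 2 sums to 471 but row 1 sums to 455.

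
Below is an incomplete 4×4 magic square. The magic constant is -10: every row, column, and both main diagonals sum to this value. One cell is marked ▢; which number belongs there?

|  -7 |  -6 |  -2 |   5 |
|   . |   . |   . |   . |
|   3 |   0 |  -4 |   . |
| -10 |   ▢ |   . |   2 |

From row 3, -10 − (3 + 0 + (-4)) gives (3,4) = -9.
Column 1: -7 + 3 + (-10) + ? = -10, so (2,1) = 4.
From column 4, -10 − (5 + (-9) + 2) gives (2,4) = -8.
The remaining cell in main diagonal is (2,2) = -10 − (-9) = -1.
Anti-diagonal needs -10; the known cells sum to -5, so (2,3) = -5.
Column 2 must total -10; the given cells sum to -7, so (4,2) = -3.

-3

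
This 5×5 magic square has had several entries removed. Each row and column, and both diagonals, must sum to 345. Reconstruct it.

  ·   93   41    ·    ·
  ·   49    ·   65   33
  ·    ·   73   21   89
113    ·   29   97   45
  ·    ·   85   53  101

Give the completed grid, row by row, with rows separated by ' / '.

Row 4: 113 + 29 + 97 + 45 + ? = 345, so (4,2) = 61.
Column 3: 41 + 73 + 29 + 85 + ? = 345, so (2,3) = 117.
Using column 4: 65 + 21 + 97 + 53 + ? → (1,4) = 345 − 236 = 109.
Column 5 needs 345; the known cells sum to 268, so (1,5) = 77.
Main diagonal: 49 + 73 + 97 + 101 + ? = 345, so (1,1) = 25.
Anti-diagonal needs 345; the known cells sum to 276, so (5,1) = 69.
Row 2: 49 + 117 + 65 + 33 + ? = 345, so (2,1) = 81.
Row 5: 69 + 85 + 53 + 101 + ? = 345, so (5,2) = 37.
Column 1: 25 + 81 + 113 + 69 + ? = 345, so (3,1) = 57.
From column 2, 345 − (93 + 49 + 61 + 37) gives (3,2) = 105.

25 93 41 109 77 / 81 49 117 65 33 / 57 105 73 21 89 / 113 61 29 97 45 / 69 37 85 53 101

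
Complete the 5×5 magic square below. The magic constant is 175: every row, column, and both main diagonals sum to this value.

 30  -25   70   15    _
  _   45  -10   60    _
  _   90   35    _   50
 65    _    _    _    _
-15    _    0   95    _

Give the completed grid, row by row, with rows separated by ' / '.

30 -25 70 15 85 / 75 45 -10 60 5 / 20 90 35 -20 50 / 65 10 80 25 -5 / -15 55 0 95 40

Row 1 must total 175; the given cells sum to 90, so (1,5) = 85.
Column 3 needs 175; the known cells sum to 95, so (4,3) = 80.
Anti-diagonal: 85 + 60 + 35 + (-15) + ? = 175, so (4,2) = 10.
Column 2 needs 175; the known cells sum to 120, so (5,2) = 55.
Row 5 needs 175; the known cells sum to 135, so (5,5) = 40.
Using main diagonal: 30 + 45 + 35 + 40 + ? → (4,4) = 175 − 150 = 25.
Row 4 needs 175; the known cells sum to 180, so (4,5) = -5.
Column 4 needs 175; the known cells sum to 195, so (3,4) = -20.
Using column 5: 85 + 50 + (-5) + 40 + ? → (2,5) = 175 − 170 = 5.
Using row 2: 45 + (-10) + 60 + 5 + ? → (2,1) = 175 − 100 = 75.
Using row 3: 90 + 35 + (-20) + 50 + ? → (3,1) = 175 − 155 = 20.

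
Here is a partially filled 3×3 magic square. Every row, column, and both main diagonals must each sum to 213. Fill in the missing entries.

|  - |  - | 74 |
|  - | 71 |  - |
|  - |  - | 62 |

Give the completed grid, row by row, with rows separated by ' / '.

80 59 74 / 65 71 77 / 68 83 62

Column 3: 74 + 62 + ? = 213, so (2,3) = 77.
Main diagonal: 71 + 62 + ? = 213, so (1,1) = 80.
Anti-diagonal needs 213; the known cells sum to 145, so (3,1) = 68.
From row 1, 213 − (80 + 74) gives (1,2) = 59.
From row 2, 213 − (71 + 77) gives (2,1) = 65.
Row 3: 68 + 62 + ? = 213, so (3,2) = 83.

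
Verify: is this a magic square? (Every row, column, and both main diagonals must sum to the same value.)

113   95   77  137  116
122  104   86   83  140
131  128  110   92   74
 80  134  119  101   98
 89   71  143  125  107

Row 1: 113 + 95 + 77 + 137 + 116 = 538.
Row 2: 122 + 104 + 86 + 83 + 140 = 535.
Row 3: 131 + 128 + 110 + 92 + 74 = 535.
Row 4: 80 + 134 + 119 + 101 + 98 = 532.
Row 5: 89 + 71 + 143 + 125 + 107 = 535.
Column 1: 113 + 122 + 131 + 80 + 89 = 535.
Column 2: 95 + 104 + 128 + 134 + 71 = 532.
Column 3: 77 + 86 + 110 + 119 + 143 = 535.
Column 4: 137 + 83 + 92 + 101 + 125 = 538.
Column 5: 116 + 140 + 74 + 98 + 107 = 535.
Main diagonal: 113 + 104 + 110 + 101 + 107 = 535.
Anti-diagonal: 116 + 83 + 110 + 134 + 89 = 532.

No — row 2 sums to 535 but column 2 sums to 532.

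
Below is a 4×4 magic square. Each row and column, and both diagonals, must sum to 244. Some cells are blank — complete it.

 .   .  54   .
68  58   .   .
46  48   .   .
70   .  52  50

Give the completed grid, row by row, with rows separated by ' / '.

60 66 54 64 / 68 58 62 56 / 46 48 76 74 / 70 72 52 50

Row 4 must total 244; the given cells sum to 172, so (4,2) = 72.
The remaining cell in column 1 is (1,1) = 244 − 184 = 60.
Column 2: 58 + 48 + 72 + ? = 244, so (1,2) = 66.
From main diagonal, 244 − (60 + 58 + 50) gives (3,3) = 76.
Row 1 needs 244; the known cells sum to 180, so (1,4) = 64.
Row 3: 46 + 48 + 76 + ? = 244, so (3,4) = 74.
Column 3 must total 244; the given cells sum to 182, so (2,3) = 62.
Column 4 must total 244; the given cells sum to 188, so (2,4) = 56.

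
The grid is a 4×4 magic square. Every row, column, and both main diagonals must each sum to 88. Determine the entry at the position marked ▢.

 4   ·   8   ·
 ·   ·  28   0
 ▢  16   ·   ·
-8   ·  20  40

44

From row 4, 88 − (-8 + 20 + 40) gives (4,2) = 36.
Column 3 needs 88; the known cells sum to 56, so (3,3) = 32.
The remaining cell in main diagonal is (2,2) = 88 − 76 = 12.
From anti-diagonal, 88 − (28 + 16 + (-8)) gives (1,4) = 52.
The remaining cell in row 1 is (1,2) = 88 − 64 = 24.
Using row 2: 12 + 28 + 0 + ? → (2,1) = 88 − 40 = 48.
Column 1 needs 88; the known cells sum to 44, so (3,1) = 44.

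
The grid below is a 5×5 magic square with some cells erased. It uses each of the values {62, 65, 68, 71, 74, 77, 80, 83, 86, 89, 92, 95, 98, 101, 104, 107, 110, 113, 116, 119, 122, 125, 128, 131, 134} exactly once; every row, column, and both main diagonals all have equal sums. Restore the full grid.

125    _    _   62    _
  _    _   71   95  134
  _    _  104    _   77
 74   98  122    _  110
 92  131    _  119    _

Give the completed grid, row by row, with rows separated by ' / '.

125 89 113 62 101 / 83 107 71 95 134 / 116 65 104 128 77 / 74 98 122 86 110 / 92 131 80 119 68

The 25 entries sum to 2450, so each line sums to 2450/5 = 490.
Row 4 must total 490; the given cells sum to 404, so (4,4) = 86.
From column 4, 490 − (62 + 95 + 86 + 119) gives (3,4) = 128.
The remaining cell in anti-diagonal is (1,5) = 490 − 389 = 101.
Using column 5: 101 + 134 + 77 + 110 + ? → (5,5) = 490 − 422 = 68.
Main diagonal needs 490; the known cells sum to 383, so (2,2) = 107.
From row 2, 490 − (107 + 71 + 95 + 134) gives (2,1) = 83.
Row 5 needs 490; the known cells sum to 410, so (5,3) = 80.
Column 1 needs 490; the known cells sum to 374, so (3,1) = 116.
Column 3 must total 490; the given cells sum to 377, so (1,3) = 113.
From row 1, 490 − (125 + 113 + 62 + 101) gives (1,2) = 89.
Row 3 must total 490; the given cells sum to 425, so (3,2) = 65.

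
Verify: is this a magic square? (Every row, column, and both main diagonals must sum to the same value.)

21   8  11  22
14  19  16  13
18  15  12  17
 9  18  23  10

Row 1: 21 + 8 + 11 + 22 = 62.
Row 2: 14 + 19 + 16 + 13 = 62.
Row 3: 18 + 15 + 12 + 17 = 62.
Row 4: 9 + 18 + 23 + 10 = 60.
Column 1: 21 + 14 + 18 + 9 = 62.
Column 2: 8 + 19 + 15 + 18 = 60.
Column 3: 11 + 16 + 12 + 23 = 62.
Column 4: 22 + 13 + 17 + 10 = 62.
Main diagonal: 21 + 19 + 12 + 10 = 62.
Anti-diagonal: 22 + 16 + 15 + 9 = 62.

No — column 2 sums to 60 but column 1 sums to 62.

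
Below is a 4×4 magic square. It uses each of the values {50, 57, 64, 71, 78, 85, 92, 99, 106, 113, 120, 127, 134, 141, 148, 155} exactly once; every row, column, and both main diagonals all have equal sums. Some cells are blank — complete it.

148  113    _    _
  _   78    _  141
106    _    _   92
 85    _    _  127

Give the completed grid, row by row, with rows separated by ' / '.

148 113 99 50 / 71 78 120 141 / 106 155 57 92 / 85 64 134 127

The 16 entries sum to 1640, so each line sums to 1640/4 = 410.
Column 1 must total 410; the given cells sum to 339, so (2,1) = 71.
Column 4 needs 410; the known cells sum to 360, so (1,4) = 50.
Using main diagonal: 148 + 78 + 127 + ? → (3,3) = 410 − 353 = 57.
Row 1: 148 + 113 + 50 + ? = 410, so (1,3) = 99.
Row 2 needs 410; the known cells sum to 290, so (2,3) = 120.
From row 3, 410 − (106 + 57 + 92) gives (3,2) = 155.
Using column 2: 113 + 78 + 155 + ? → (4,2) = 410 − 346 = 64.
Using column 3: 99 + 120 + 57 + ? → (4,3) = 410 − 276 = 134.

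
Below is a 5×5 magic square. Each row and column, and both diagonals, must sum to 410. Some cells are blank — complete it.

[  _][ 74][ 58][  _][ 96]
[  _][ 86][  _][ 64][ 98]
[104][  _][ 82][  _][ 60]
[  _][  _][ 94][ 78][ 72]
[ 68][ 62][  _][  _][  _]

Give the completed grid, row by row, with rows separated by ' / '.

80 74 58 102 96 / 92 86 70 64 98 / 104 88 82 76 60 / 66 100 94 78 72 / 68 62 106 90 84

Column 5 needs 410; the known cells sum to 326, so (5,5) = 84.
Main diagonal: 86 + 82 + 78 + 84 + ? = 410, so (1,1) = 80.
Anti-diagonal must total 410; the given cells sum to 310, so (4,2) = 100.
Row 1 must total 410; the given cells sum to 308, so (1,4) = 102.
From row 4, 410 − (100 + 94 + 78 + 72) gives (4,1) = 66.
Column 1 needs 410; the known cells sum to 318, so (2,1) = 92.
From column 2, 410 − (74 + 86 + 100 + 62) gives (3,2) = 88.
The remaining cell in row 2 is (2,3) = 410 − 340 = 70.
Using row 3: 104 + 88 + 82 + 60 + ? → (3,4) = 410 − 334 = 76.
The remaining cell in column 3 is (5,3) = 410 − 304 = 106.
Column 4 needs 410; the known cells sum to 320, so (5,4) = 90.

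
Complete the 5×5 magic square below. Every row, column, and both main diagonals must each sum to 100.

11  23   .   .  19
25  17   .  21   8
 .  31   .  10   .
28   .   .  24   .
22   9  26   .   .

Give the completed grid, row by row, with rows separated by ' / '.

Using row 2: 25 + 17 + 21 + 8 + ? → (2,3) = 100 − 71 = 29.
Using column 1: 11 + 25 + 28 + 22 + ? → (3,1) = 100 − 86 = 14.
Using column 2: 23 + 17 + 31 + 9 + ? → (4,2) = 100 − 80 = 20.
From anti-diagonal, 100 − (19 + 21 + 20 + 22) gives (3,3) = 18.
From row 3, 100 − (14 + 31 + 18 + 10) gives (3,5) = 27.
Main diagonal must total 100; the given cells sum to 70, so (5,5) = 30.
From row 5, 100 − (22 + 9 + 26 + 30) gives (5,4) = 13.
From column 4, 100 − (21 + 10 + 24 + 13) gives (1,4) = 32.
Column 5 must total 100; the given cells sum to 84, so (4,5) = 16.
The remaining cell in row 1 is (1,3) = 100 − 85 = 15.
The remaining cell in row 4 is (4,3) = 100 − 88 = 12.

11 23 15 32 19 / 25 17 29 21 8 / 14 31 18 10 27 / 28 20 12 24 16 / 22 9 26 13 30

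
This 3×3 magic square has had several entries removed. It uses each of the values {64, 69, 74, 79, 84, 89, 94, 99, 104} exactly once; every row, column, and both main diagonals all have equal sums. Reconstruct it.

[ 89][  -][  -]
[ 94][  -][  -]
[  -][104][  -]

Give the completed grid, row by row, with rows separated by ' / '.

89 64 99 / 94 84 74 / 69 104 79

The 9 entries sum to 756, so each line sums to 756/3 = 252.
From column 1, 252 − (89 + 94) gives (3,1) = 69.
Row 3 must total 252; the given cells sum to 173, so (3,3) = 79.
From main diagonal, 252 − (89 + 79) gives (2,2) = 84.
Anti-diagonal: 84 + 69 + ? = 252, so (1,3) = 99.
From row 1, 252 − (89 + 99) gives (1,2) = 64.
Row 2 must total 252; the given cells sum to 178, so (2,3) = 74.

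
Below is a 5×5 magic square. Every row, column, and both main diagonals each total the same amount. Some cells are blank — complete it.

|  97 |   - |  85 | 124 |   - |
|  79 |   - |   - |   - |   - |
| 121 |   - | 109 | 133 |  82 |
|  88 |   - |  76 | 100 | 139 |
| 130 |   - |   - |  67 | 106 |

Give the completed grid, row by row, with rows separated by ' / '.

Column 1 is already complete: 97 + 79 + 121 + 88 + 130 = 515, so that is the magic constant.
From row 3, 515 − (121 + 109 + 133 + 82) gives (3,2) = 70.
Row 4: 88 + 76 + 100 + 139 + ? = 515, so (4,2) = 112.
Using column 4: 124 + 133 + 100 + 67 + ? → (2,4) = 515 − 424 = 91.
The remaining cell in main diagonal is (2,2) = 515 − 412 = 103.
Anti-diagonal needs 515; the known cells sum to 442, so (1,5) = 73.
Row 1 must total 515; the given cells sum to 379, so (1,2) = 136.
The remaining cell in column 2 is (5,2) = 515 − 421 = 94.
Column 5: 73 + 82 + 139 + 106 + ? = 515, so (2,5) = 115.
Row 2 needs 515; the known cells sum to 388, so (2,3) = 127.
From row 5, 515 − (130 + 94 + 67 + 106) gives (5,3) = 118.

97 136 85 124 73 / 79 103 127 91 115 / 121 70 109 133 82 / 88 112 76 100 139 / 130 94 118 67 106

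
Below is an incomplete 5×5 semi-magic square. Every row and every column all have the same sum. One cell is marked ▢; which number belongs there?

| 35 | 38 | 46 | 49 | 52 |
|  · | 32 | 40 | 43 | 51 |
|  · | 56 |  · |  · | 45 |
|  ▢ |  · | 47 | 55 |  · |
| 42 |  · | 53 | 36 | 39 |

41

Row 1 is complete and sums to 220; that is the magic constant.
From row 2, 220 − (32 + 40 + 43 + 51) gives (2,1) = 54.
From row 5, 220 − (42 + 53 + 36 + 39) gives (5,2) = 50.
Column 2: 38 + 32 + 56 + 50 + ? = 220, so (4,2) = 44.
From column 3, 220 − (46 + 40 + 47 + 53) gives (3,3) = 34.
Column 4 needs 220; the known cells sum to 183, so (3,4) = 37.
Column 5 must total 220; the given cells sum to 187, so (4,5) = 33.
Row 3 must total 220; the given cells sum to 172, so (3,1) = 48.
Row 4 needs 220; the known cells sum to 179, so (4,1) = 41.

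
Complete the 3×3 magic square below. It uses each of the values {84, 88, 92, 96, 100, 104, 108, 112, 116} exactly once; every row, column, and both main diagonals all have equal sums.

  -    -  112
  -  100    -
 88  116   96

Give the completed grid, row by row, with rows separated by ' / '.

104 84 112 / 108 100 92 / 88 116 96

The 9 entries sum to 900, so each line sums to 900/3 = 300.
Column 2 needs 300; the known cells sum to 216, so (1,2) = 84.
The remaining cell in column 3 is (2,3) = 300 − 208 = 92.
The remaining cell in main diagonal is (1,1) = 300 − 196 = 104.
Using row 2: 100 + 92 + ? → (2,1) = 300 − 192 = 108.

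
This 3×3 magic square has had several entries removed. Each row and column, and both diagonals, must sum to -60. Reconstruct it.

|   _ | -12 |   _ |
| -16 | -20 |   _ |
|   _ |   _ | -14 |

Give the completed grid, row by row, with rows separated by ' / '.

-26 -12 -22 / -16 -20 -24 / -18 -28 -14

The remaining cell in row 2 is (2,3) = -60 − (-36) = -24.
Column 2 must total -60; the given cells sum to -32, so (3,2) = -28.
From column 3, -60 − (-24 + (-14)) gives (1,3) = -22.
Using main diagonal: -20 + (-14) + ? → (1,1) = -60 − (-34) = -26.
Anti-diagonal must total -60; the given cells sum to -42, so (3,1) = -18.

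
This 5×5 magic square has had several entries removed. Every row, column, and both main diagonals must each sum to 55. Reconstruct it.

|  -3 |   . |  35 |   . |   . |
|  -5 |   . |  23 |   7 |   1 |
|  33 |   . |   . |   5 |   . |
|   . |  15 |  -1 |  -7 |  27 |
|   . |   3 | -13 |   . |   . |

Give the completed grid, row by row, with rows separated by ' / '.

Using row 2: -5 + 23 + 7 + 1 + ? → (2,2) = 55 − 26 = 29.
Row 4: 15 + (-1) + (-7) + 27 + ? = 55, so (4,1) = 21.
Column 1 must total 55; the given cells sum to 46, so (5,1) = 9.
Column 3 needs 55; the known cells sum to 44, so (3,3) = 11.
From main diagonal, 55 − (-3 + 29 + 11 + (-7)) gives (5,5) = 25.
The remaining cell in anti-diagonal is (1,5) = 55 − 42 = 13.
Row 5 must total 55; the given cells sum to 24, so (5,4) = 31.
Using column 4: 7 + 5 + (-7) + 31 + ? → (1,4) = 55 − 36 = 19.
Using column 5: 13 + 1 + 27 + 25 + ? → (3,5) = 55 − 66 = -11.
Row 1 needs 55; the known cells sum to 64, so (1,2) = -9.
Row 3 must total 55; the given cells sum to 38, so (3,2) = 17.

-3 -9 35 19 13 / -5 29 23 7 1 / 33 17 11 5 -11 / 21 15 -1 -7 27 / 9 3 -13 31 25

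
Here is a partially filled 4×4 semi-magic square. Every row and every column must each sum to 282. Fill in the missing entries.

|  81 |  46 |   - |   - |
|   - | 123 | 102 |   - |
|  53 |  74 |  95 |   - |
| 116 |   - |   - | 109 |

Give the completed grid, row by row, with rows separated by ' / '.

81 46 67 88 / 32 123 102 25 / 53 74 95 60 / 116 39 18 109

Row 3: 53 + 74 + 95 + ? = 282, so (3,4) = 60.
Column 1 needs 282; the known cells sum to 250, so (2,1) = 32.
The remaining cell in column 2 is (4,2) = 282 − 243 = 39.
Row 2: 32 + 123 + 102 + ? = 282, so (2,4) = 25.
The remaining cell in row 4 is (4,3) = 282 − 264 = 18.
Column 3: 102 + 95 + 18 + ? = 282, so (1,3) = 67.
The remaining cell in column 4 is (1,4) = 282 − 194 = 88.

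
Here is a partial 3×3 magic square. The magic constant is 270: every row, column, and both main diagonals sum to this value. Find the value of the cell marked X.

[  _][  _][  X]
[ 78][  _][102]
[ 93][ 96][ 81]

87

From row 2, 270 − (78 + 102) gives (2,2) = 90.
The remaining cell in column 1 is (1,1) = 270 − 171 = 99.
Column 2: 90 + 96 + ? = 270, so (1,2) = 84.
Column 3 must total 270; the given cells sum to 183, so (1,3) = 87.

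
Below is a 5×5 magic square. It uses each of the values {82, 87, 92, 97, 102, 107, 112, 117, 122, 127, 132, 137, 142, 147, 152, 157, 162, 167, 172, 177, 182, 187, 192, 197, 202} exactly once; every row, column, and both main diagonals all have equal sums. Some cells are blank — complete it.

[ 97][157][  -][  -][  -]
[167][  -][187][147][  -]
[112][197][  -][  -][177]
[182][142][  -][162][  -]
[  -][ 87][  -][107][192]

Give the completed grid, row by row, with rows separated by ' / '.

The 25 entries sum to 3550, so each line sums to 3550/5 = 710.
Column 1 must total 710; the given cells sum to 558, so (5,1) = 152.
The remaining cell in column 2 is (2,2) = 710 − 583 = 127.
From main diagonal, 710 − (97 + 127 + 162 + 192) gives (3,3) = 132.
Anti-diagonal: 147 + 132 + 142 + 152 + ? = 710, so (1,5) = 137.
From row 2, 710 − (167 + 127 + 187 + 147) gives (2,5) = 82.
Using row 3: 112 + 197 + 132 + 177 + ? → (3,4) = 710 − 618 = 92.
Row 5 needs 710; the known cells sum to 538, so (5,3) = 172.
Column 4 must total 710; the given cells sum to 508, so (1,4) = 202.
Column 5 needs 710; the known cells sum to 588, so (4,5) = 122.
From row 1, 710 − (97 + 157 + 202 + 137) gives (1,3) = 117.
The remaining cell in row 4 is (4,3) = 710 − 608 = 102.

97 157 117 202 137 / 167 127 187 147 82 / 112 197 132 92 177 / 182 142 102 162 122 / 152 87 172 107 192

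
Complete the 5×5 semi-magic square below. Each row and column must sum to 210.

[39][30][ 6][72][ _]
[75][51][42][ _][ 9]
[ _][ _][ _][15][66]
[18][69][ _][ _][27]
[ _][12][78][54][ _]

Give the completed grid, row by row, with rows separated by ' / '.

39 30 6 72 63 / 75 51 42 33 9 / 57 48 24 15 66 / 18 69 60 36 27 / 21 12 78 54 45

The remaining cell in row 1 is (1,5) = 210 − 147 = 63.
The remaining cell in row 2 is (2,4) = 210 − 177 = 33.
The remaining cell in column 2 is (3,2) = 210 − 162 = 48.
Using column 4: 72 + 33 + 15 + 54 + ? → (4,4) = 210 − 174 = 36.
From column 5, 210 − (63 + 9 + 66 + 27) gives (5,5) = 45.
Row 4 needs 210; the known cells sum to 150, so (4,3) = 60.
The remaining cell in row 5 is (5,1) = 210 − 189 = 21.
Column 1: 39 + 75 + 18 + 21 + ? = 210, so (3,1) = 57.
The remaining cell in column 3 is (3,3) = 210 − 186 = 24.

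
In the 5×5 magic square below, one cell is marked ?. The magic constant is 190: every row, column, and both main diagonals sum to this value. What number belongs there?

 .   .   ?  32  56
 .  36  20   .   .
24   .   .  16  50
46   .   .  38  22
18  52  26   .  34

Row 5 needs 190; the known cells sum to 130, so (5,4) = 60.
Using column 4: 32 + 16 + 38 + 60 + ? → (2,4) = 190 − 146 = 44.
From column 5, 190 − (56 + 50 + 22 + 34) gives (2,5) = 28.
Row 2 must total 190; the given cells sum to 128, so (2,1) = 62.
Using column 1: 62 + 24 + 46 + 18 + ? → (1,1) = 190 − 150 = 40.
Using main diagonal: 40 + 36 + 38 + 34 + ? → (3,3) = 190 − 148 = 42.
Anti-diagonal: 56 + 44 + 42 + 18 + ? = 190, so (4,2) = 30.
From row 3, 190 − (24 + 42 + 16 + 50) gives (3,2) = 58.
The remaining cell in row 4 is (4,3) = 190 − 136 = 54.
From column 2, 190 − (36 + 58 + 30 + 52) gives (1,2) = 14.
Column 3: 20 + 42 + 54 + 26 + ? = 190, so (1,3) = 48.

48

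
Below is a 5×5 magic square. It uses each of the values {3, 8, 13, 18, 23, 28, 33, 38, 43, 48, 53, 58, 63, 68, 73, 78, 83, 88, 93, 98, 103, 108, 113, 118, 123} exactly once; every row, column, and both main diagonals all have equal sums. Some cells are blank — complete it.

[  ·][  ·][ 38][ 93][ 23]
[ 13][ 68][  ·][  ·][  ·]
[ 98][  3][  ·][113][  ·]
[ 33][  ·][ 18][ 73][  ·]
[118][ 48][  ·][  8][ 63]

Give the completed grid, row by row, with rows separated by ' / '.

The 25 entries sum to 1575, so each line sums to 1575/5 = 315.
The remaining cell in row 5 is (5,3) = 315 − 237 = 78.
From column 1, 315 − (13 + 98 + 33 + 118) gives (1,1) = 53.
Column 4: 93 + 113 + 73 + 8 + ? = 315, so (2,4) = 28.
Using main diagonal: 53 + 68 + 73 + 63 + ? → (3,3) = 315 − 257 = 58.
Using anti-diagonal: 23 + 28 + 58 + 118 + ? → (4,2) = 315 − 227 = 88.
Using row 1: 53 + 38 + 93 + 23 + ? → (1,2) = 315 − 207 = 108.
Row 3 needs 315; the known cells sum to 272, so (3,5) = 43.
Row 4 needs 315; the known cells sum to 212, so (4,5) = 103.
Column 3: 38 + 58 + 18 + 78 + ? = 315, so (2,3) = 123.
Column 5 must total 315; the given cells sum to 232, so (2,5) = 83.

53 108 38 93 23 / 13 68 123 28 83 / 98 3 58 113 43 / 33 88 18 73 103 / 118 48 78 8 63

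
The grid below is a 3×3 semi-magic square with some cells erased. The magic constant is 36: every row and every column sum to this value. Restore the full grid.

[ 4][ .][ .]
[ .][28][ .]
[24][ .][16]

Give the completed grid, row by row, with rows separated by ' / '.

Row 3 must total 36; the given cells sum to 40, so (3,2) = -4.
Column 1: 4 + 24 + ? = 36, so (2,1) = 8.
The remaining cell in column 2 is (1,2) = 36 − 24 = 12.
Using row 1: 4 + 12 + ? → (1,3) = 36 − 16 = 20.
From row 2, 36 − (8 + 28) gives (2,3) = 0.

4 12 20 / 8 28 0 / 24 -4 16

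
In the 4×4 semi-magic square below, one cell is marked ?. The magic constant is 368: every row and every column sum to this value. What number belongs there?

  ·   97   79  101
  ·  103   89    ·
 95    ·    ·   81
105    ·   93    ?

Row 1 needs 368; the known cells sum to 277, so (1,1) = 91.
From column 1, 368 − (91 + 95 + 105) gives (2,1) = 77.
From column 3, 368 − (79 + 89 + 93) gives (3,3) = 107.
Row 2 must total 368; the given cells sum to 269, so (2,4) = 99.
Row 3 needs 368; the known cells sum to 283, so (3,2) = 85.
Column 2 must total 368; the given cells sum to 285, so (4,2) = 83.
Column 4 needs 368; the known cells sum to 281, so (4,4) = 87.

87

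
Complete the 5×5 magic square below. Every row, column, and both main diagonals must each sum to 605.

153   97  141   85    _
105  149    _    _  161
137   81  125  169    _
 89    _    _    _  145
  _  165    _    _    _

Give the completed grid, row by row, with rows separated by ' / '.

Row 1 must total 605; the given cells sum to 476, so (1,5) = 129.
Row 3: 137 + 81 + 125 + 169 + ? = 605, so (3,5) = 93.
Using column 1: 153 + 105 + 137 + 89 + ? → (5,1) = 605 − 484 = 121.
Column 2 needs 605; the known cells sum to 492, so (4,2) = 113.
Column 5 needs 605; the known cells sum to 528, so (5,5) = 77.
Using main diagonal: 153 + 149 + 125 + 77 + ? → (4,4) = 605 − 504 = 101.
The remaining cell in anti-diagonal is (2,4) = 605 − 488 = 117.
The remaining cell in row 2 is (2,3) = 605 − 532 = 73.
Row 4 needs 605; the known cells sum to 448, so (4,3) = 157.
From column 3, 605 − (141 + 73 + 125 + 157) gives (5,3) = 109.
Column 4: 85 + 117 + 169 + 101 + ? = 605, so (5,4) = 133.

153 97 141 85 129 / 105 149 73 117 161 / 137 81 125 169 93 / 89 113 157 101 145 / 121 165 109 133 77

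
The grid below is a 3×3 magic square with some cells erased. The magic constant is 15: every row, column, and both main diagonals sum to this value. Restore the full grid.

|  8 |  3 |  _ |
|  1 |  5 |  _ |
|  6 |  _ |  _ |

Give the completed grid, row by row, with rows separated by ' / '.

Row 1: 8 + 3 + ? = 15, so (1,3) = 4.
Using row 2: 1 + 5 + ? → (2,3) = 15 − 6 = 9.
Column 2 must total 15; the given cells sum to 8, so (3,2) = 7.
From column 3, 15 − (4 + 9) gives (3,3) = 2.

8 3 4 / 1 5 9 / 6 7 2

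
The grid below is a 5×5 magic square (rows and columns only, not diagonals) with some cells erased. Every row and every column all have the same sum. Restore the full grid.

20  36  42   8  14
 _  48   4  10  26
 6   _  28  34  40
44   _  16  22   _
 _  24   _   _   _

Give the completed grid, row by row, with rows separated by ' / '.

20 36 42 8 14 / 32 48 4 10 26 / 6 12 28 34 40 / 44 0 16 22 38 / 18 24 30 46 2

Row 1 is already complete: 20 + 36 + 42 + 8 + 14 = 120, so that is the magic constant.
From row 2, 120 − (48 + 4 + 10 + 26) gives (2,1) = 32.
Using row 3: 6 + 28 + 34 + 40 + ? → (3,2) = 120 − 108 = 12.
The remaining cell in column 1 is (5,1) = 120 − 102 = 18.
Column 2 needs 120; the known cells sum to 120, so (4,2) = 0.
Column 3 needs 120; the known cells sum to 90, so (5,3) = 30.
Using column 4: 8 + 10 + 34 + 22 + ? → (5,4) = 120 − 74 = 46.
Row 4: 44 + 0 + 16 + 22 + ? = 120, so (4,5) = 38.
Row 5 needs 120; the known cells sum to 118, so (5,5) = 2.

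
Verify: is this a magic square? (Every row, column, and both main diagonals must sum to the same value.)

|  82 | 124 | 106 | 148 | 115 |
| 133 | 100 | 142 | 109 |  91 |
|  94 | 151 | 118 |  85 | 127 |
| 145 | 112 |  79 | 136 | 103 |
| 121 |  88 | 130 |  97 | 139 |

Row 1: 82 + 124 + 106 + 148 + 115 = 575.
Row 2: 133 + 100 + 142 + 109 + 91 = 575.
Row 3: 94 + 151 + 118 + 85 + 127 = 575.
Row 4: 145 + 112 + 79 + 136 + 103 = 575.
Row 5: 121 + 88 + 130 + 97 + 139 = 575.
Column 1: 82 + 133 + 94 + 145 + 121 = 575.
Column 2: 124 + 100 + 151 + 112 + 88 = 575.
Column 3: 106 + 142 + 118 + 79 + 130 = 575.
Column 4: 148 + 109 + 85 + 136 + 97 = 575.
Column 5: 115 + 91 + 127 + 103 + 139 = 575.
Main diagonal: 82 + 100 + 118 + 136 + 139 = 575.
Anti-diagonal: 115 + 109 + 118 + 112 + 121 = 575.
All lines sum to 575.

Yes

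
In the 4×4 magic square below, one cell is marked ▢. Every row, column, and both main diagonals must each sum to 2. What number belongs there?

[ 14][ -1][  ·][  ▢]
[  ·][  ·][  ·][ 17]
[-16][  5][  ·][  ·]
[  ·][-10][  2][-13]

-22

Row 4 needs 2; the known cells sum to -21, so (4,1) = 23.
Column 1 must total 2; the given cells sum to 21, so (2,1) = -19.
From column 2, 2 − (-1 + 5 + (-10)) gives (2,2) = 8.
The remaining cell in main diagonal is (3,3) = 2 − 9 = -7.
The remaining cell in row 2 is (2,3) = 2 − 6 = -4.
Row 3 needs 2; the known cells sum to -18, so (3,4) = 20.
Column 3 must total 2; the given cells sum to -9, so (1,3) = 11.
Column 4 must total 2; the given cells sum to 24, so (1,4) = -22.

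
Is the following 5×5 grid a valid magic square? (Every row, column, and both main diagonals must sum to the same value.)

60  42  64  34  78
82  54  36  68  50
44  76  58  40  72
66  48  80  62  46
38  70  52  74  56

Row 1: 60 + 42 + 64 + 34 + 78 = 278.
Row 2: 82 + 54 + 36 + 68 + 50 = 290.
Row 3: 44 + 76 + 58 + 40 + 72 = 290.
Row 4: 66 + 48 + 80 + 62 + 46 = 302.
Row 5: 38 + 70 + 52 + 74 + 56 = 290.
Column 1: 60 + 82 + 44 + 66 + 38 = 290.
Column 2: 42 + 54 + 76 + 48 + 70 = 290.
Column 3: 64 + 36 + 58 + 80 + 52 = 290.
Column 4: 34 + 68 + 40 + 62 + 74 = 278.
Column 5: 78 + 50 + 72 + 46 + 56 = 302.
Main diagonal: 60 + 54 + 58 + 62 + 56 = 290.
Anti-diagonal: 78 + 68 + 58 + 48 + 38 = 290.

No — row 1 sums to 278 but column 2 sums to 290.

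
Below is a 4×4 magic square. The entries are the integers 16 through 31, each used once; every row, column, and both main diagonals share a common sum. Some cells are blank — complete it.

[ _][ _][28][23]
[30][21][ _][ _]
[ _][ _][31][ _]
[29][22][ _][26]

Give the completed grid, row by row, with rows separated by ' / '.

16 27 28 23 / 30 21 18 25 / 19 24 31 20 / 29 22 17 26

The entries are 16 through 31, which sum to 376, so each line sums to 376/4 = 94.
Using row 4: 29 + 22 + 26 + ? → (4,3) = 94 − 77 = 17.
Column 3: 28 + 31 + 17 + ? = 94, so (2,3) = 18.
Main diagonal: 21 + 31 + 26 + ? = 94, so (1,1) = 16.
Using anti-diagonal: 23 + 18 + 29 + ? → (3,2) = 94 − 70 = 24.
Using row 1: 16 + 28 + 23 + ? → (1,2) = 94 − 67 = 27.
From row 2, 94 − (30 + 21 + 18) gives (2,4) = 25.
Column 1 needs 94; the known cells sum to 75, so (3,1) = 19.
Column 4: 23 + 25 + 26 + ? = 94, so (3,4) = 20.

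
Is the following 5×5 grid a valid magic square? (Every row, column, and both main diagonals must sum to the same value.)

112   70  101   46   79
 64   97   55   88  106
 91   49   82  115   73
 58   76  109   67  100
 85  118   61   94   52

Row 1: 112 + 70 + 101 + 46 + 79 = 408.
Row 2: 64 + 97 + 55 + 88 + 106 = 410.
Row 3: 91 + 49 + 82 + 115 + 73 = 410.
Row 4: 58 + 76 + 109 + 67 + 100 = 410.
Row 5: 85 + 118 + 61 + 94 + 52 = 410.
Column 1: 112 + 64 + 91 + 58 + 85 = 410.
Column 2: 70 + 97 + 49 + 76 + 118 = 410.
Column 3: 101 + 55 + 82 + 109 + 61 = 408.
Column 4: 46 + 88 + 115 + 67 + 94 = 410.
Column 5: 79 + 106 + 73 + 100 + 52 = 410.
Main diagonal: 112 + 97 + 82 + 67 + 52 = 410.
Anti-diagonal: 79 + 88 + 82 + 76 + 85 = 410.

No — column 3 sums to 408 but column 4 sums to 410.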